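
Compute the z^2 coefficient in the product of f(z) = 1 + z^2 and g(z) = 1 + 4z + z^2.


Step 1: z^2 term in f*g comes from: (1)*(z^2) + (0)*(4z) + (z^2)*(1)
Step 2: = 1 + 0 + 1
Step 3: = 2

2


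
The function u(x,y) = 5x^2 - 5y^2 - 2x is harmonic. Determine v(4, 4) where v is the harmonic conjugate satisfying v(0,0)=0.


Step 1: v_x = -u_y = 10y + 0
Step 2: v_y = u_x = 10x - 2
Step 3: v = 10xy - 2y + C
Step 4: v(0,0) = 0 => C = 0
Step 5: v(4, 4) = 152

152


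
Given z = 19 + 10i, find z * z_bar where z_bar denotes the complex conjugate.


Step 1: conj(z) = 19 - 10i
Step 2: z * conj(z) = 19^2 + 10^2
Step 3: = 361 + 100 = 461

461


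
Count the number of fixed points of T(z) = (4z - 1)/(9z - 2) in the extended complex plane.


Step 1: Fixed points satisfy T(z) = z
Step 2: 9z^2 - 6z + 1 = 0
Step 3: Discriminant = (-6)^2 - 4*9*1 = 0
Step 4: Number of fixed points = 1

1


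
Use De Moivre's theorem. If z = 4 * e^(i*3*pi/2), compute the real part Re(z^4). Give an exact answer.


Step 1: By De Moivre's theorem, z^4 = 4^4 * e^(i*4*3*pi/2) = 256 * (cos(6*pi) + i*sin(6*pi))
Step 2: |z|^4 = 4^4 = 256
Step 3: Reduce the angle mod 2*pi: 6*pi - 6*pi = 0
Step 4: cos(0) = 1
Step 5: Re(z^4) = 256 * 1 = 256

256


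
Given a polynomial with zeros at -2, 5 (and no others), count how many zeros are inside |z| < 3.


Step 1: Check each root:
  z = -2: |-2| = 2 < 3
  z = 5: |5| = 5 >= 3
Step 2: Count = 1

1


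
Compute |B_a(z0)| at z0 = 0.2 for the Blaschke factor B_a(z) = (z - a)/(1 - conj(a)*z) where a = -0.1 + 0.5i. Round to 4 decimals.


Step 1: Numerator z0 - a = 0.2 - (-0.1 + 0.5i) = 0.3 - 0.5i
Step 2: Denominator 1 - conj(a)*z0 = 1 - (-0.1 - 0.5i)*0.2 = 1.02 + 0.1i
Step 3: |z0 - a|^2 = 0.3^2 + (-0.5)^2 = 0.34; |1 - conj(a)*z0|^2 = 1.02^2 + 0.1^2 = 1.0504
Step 4: |B_a(0.2)| = sqrt(0.34 / 1.0504) = sqrt(0.323686)
Step 5: = 0.5689

0.5689


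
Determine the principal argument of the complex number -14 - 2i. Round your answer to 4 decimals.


Step 1: z = -14 - 2i
Step 2: arg(z) = atan2(-2, -14)
Step 3: arg(z) = -2.9997

-2.9997


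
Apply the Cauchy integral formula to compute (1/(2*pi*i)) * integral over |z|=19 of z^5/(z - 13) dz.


Step 1: f(z) = z^5, a = 13 is inside |z| = 19
Step 2: By Cauchy integral formula: (1/(2pi*i)) * integral = f(a)
Step 3: f(13) = 13^5 = 371293

371293


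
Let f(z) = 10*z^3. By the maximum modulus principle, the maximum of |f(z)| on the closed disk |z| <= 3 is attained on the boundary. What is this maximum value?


Step 1: On |z| = 3, |f(z)| = 10 * |z|^3 = 10 * 3^3
Step 2: By maximum modulus principle, maximum is on boundary.
Step 3: Maximum = 10 * 27 = 270

270


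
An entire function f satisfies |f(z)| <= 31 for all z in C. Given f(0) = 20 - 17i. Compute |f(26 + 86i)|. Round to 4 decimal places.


Step 1: By Liouville's theorem, a bounded entire function is constant.
Step 2: f(z) = f(0) = 20 - 17i for all z.
Step 3: |f(w)| = |20 - 17i| = sqrt(400 + 289)
Step 4: = 26.2488

26.2488


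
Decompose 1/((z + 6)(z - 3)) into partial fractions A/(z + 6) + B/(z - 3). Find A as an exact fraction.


Step 1: Multiply both sides by (z + 6) and set z = -6
Step 2: A = 1 / (-6 - 3)
Step 3: A = 1 / (-9)
Step 4: A = -1/9

-1/9


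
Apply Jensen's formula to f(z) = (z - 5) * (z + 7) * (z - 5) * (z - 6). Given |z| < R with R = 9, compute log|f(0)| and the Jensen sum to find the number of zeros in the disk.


Jensen's formula: (1/2pi)*integral log|f(Re^it)|dt = log|f(0)| + sum_{|a_k|<R} log(R/|a_k|)
Step 1: f(0) = (-5) * 7 * (-5) * (-6) = -1050
Step 2: log|f(0)| = log|5| + log|-7| + log|5| + log|6| = 6.9565
Step 3: Zeros inside |z| < 9: 5, -7, 5, 6
Step 4: Jensen sum = log(9/5) + log(9/7) + log(9/5) + log(9/6) = 1.8324
Step 5: n(R) = number of terms in the Jensen sum = count of zeros inside |z| < 9 = 4

4


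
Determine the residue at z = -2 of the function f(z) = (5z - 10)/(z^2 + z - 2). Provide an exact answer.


Step 1: Q(z) = z^2 + z - 2 = (z + 2)(z - 1)
Step 2: Q'(z) = 2z + 1
Step 3: Q'(-2) = -3, P(-2) = -20
Step 4: Res = P(-2)/Q'(-2) = -20/(-3) = 20/3

20/3


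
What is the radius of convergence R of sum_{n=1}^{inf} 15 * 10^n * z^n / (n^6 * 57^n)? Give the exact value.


Step 1: General term a_n = 15 * 10^n / (n^6 * 57^n)
Step 2: By the root test, |a_n|^(1/n) = 15^(1/n) * 10 / (n^(6/n) * 57) -> 10/57 as n -> infinity (since 15^(1/n) -> 1 and n^(6/n) -> 1)
Step 3: R = 1/lim|a_n|^(1/n) = 57/10

57/10


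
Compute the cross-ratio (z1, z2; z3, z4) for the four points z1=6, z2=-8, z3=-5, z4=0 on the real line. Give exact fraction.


Step 1: (z1-z3)(z2-z4) = 11 * (-8) = -88
Step 2: (z1-z4)(z2-z3) = 6 * (-3) = -18
Step 3: Cross-ratio = 88/18 = 44/9

44/9


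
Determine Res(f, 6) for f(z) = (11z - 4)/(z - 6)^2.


Step 1: Pole of order 2 at z = 6
Step 2: Res = lim d/dz [(z - 6)^2 * f(z)] as z -> 6
Step 3: (z - 6)^2 * f(z) = 11z - 4
Step 4: d/dz[11z - 4] = 11

11


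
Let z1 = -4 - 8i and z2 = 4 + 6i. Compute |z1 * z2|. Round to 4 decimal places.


Step 1: |z1| = sqrt((-4)^2 + (-8)^2) = sqrt(80)
Step 2: |z2| = sqrt(4^2 + 6^2) = sqrt(52)
Step 3: |z1*z2| = |z1|*|z2| = sqrt(80) * sqrt(52) = sqrt(80 * 52) = sqrt(4160)
Step 4: = 64.4981

64.4981


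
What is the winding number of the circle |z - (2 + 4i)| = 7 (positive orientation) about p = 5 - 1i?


Step 1: Center c = (2, 4), radius = 7
Step 2: |p - c|^2 = 3^2 + (-5)^2 = 34
Step 3: r^2 = 49
Step 4: |p-c| < r so winding number = 1

1


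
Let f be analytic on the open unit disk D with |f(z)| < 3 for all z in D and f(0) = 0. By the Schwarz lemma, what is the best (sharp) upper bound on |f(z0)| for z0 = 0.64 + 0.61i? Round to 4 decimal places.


Step 1: g = f/3 maps D -> D with g(0) = 0, so by the Schwarz lemma |g(z)| <= |z|, i.e. |f(z)| <= 3|z|; this is sharp (f(z) = 3z).
Step 2: |z0|^2 = 0.64^2 + 0.61^2 = 0.7817
Step 3: |z0| = sqrt(0.7817) = 0.884138
Step 4: Best bound = 3 * |z0| = 3 * 0.884138 = 2.6524

2.6524


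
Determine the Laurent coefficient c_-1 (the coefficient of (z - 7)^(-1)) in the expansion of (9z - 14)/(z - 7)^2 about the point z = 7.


Step 1: Write the numerator in powers of (z - 7): 9z - 14 = 9(z - 7) + (9*7 - 14) = 9(z - 7) + 49
Step 2: Divide by (z - 7)^2: f(z) = 49(z - 7)^(-2) + 9(z - 7)^(-1)
Step 3: This finite sum is the Laurent series of f about z = 7.
Step 4: Coefficient of (z - 7)^(-1) = coefficient of (z - 7) in the re-centred numerator = 9

9


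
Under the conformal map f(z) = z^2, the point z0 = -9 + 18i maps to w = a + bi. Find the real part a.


Step 1: z0 = -9 + 18i
Step 2: z0^2 = (-9)^2 - 18^2 - 324i
Step 3: real part = 81 - 324 = -243

-243


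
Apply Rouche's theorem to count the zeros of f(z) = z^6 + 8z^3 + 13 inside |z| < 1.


Step 1: On |z| = 1 the three terms have sizes |z^6| = 1^6 = 1, |8z^3| = 8*1^3 = 8, |13| = 13
Step 2: The dominant term is g(z) = 13; let h(z) = z^6 + 8z^3 so f = g + h
Step 3: On |z| = 1: |g| = 13 and |h| <= 1 + 8 = 9
Step 4: Since 13 > 9, |h| < |g| on |z| = 1, so by Rouche f has the same number of zeros as g inside |z| < 1
Step 5: g(z) = 13 is a nonzero constant with no zeros inside |z| < 1. Answer = 0

0


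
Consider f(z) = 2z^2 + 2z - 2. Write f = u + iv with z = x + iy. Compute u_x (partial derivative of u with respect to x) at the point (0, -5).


Step 1: f(z) = 2(x+iy)^2 + 2(x+iy) - 2
Step 2: u = 2(x^2 - y^2) + 2x - 2
Step 3: u_x = 4x + 2
Step 4: At (0, -5): u_x = 0 + 2 = 2

2


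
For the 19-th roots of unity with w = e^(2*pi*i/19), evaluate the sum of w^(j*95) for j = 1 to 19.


Step 1: The sum sum_{j=1}^{n} w^(k*j) equals n if n | k, else 0.
Step 2: Here n = 19, k = 95
Step 3: Does n divide k? 19 | 95 -> True
Step 4: Sum = 19

19


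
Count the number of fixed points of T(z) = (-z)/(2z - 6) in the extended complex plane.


Step 1: Fixed points satisfy T(z) = z
Step 2: 2z^2 - 5z = 0
Step 3: Discriminant = (-5)^2 - 4*2*0 = 25
Step 4: Number of fixed points = 2

2


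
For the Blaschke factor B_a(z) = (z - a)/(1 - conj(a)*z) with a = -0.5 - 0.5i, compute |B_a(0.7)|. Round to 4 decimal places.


Step 1: Numerator z0 - a = 0.7 - (-0.5 - 0.5i) = 1.2 + 0.5i
Step 2: Denominator 1 - conj(a)*z0 = 1 - (-0.5 + 0.5i)*0.7 = 1.35 - 0.35i
Step 3: |z0 - a|^2 = 1.2^2 + 0.5^2 = 1.69; |1 - conj(a)*z0|^2 = 1.35^2 + (-0.35)^2 = 1.945
Step 4: |B_a(0.7)| = sqrt(1.69 / 1.945) = sqrt(0.868895)
Step 5: = 0.9321

0.9321


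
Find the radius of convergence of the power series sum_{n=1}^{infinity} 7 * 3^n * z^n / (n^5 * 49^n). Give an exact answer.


Step 1: General term a_n = 7 * 3^n / (n^5 * 49^n)
Step 2: By the root test, |a_n|^(1/n) = 7^(1/n) * 3 / (n^(5/n) * 49) -> 3/49 as n -> infinity (since 7^(1/n) -> 1 and n^(5/n) -> 1)
Step 3: R = 1/lim|a_n|^(1/n) = 49/3

49/3


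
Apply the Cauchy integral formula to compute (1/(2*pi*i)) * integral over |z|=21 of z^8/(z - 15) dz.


Step 1: f(z) = z^8, a = 15 is inside |z| = 21
Step 2: By Cauchy integral formula: (1/(2pi*i)) * integral = f(a)
Step 3: f(15) = 15^8 = 2562890625

2562890625


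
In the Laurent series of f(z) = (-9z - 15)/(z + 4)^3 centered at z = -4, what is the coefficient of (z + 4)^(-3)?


Step 1: Write the numerator in powers of (z + 4): -9z - 15 = -9(z + 4) + (-9*(-4) - 15) = -9(z + 4) + 21
Step 2: Divide by (z + 4)^3: f(z) = 21(z + 4)^(-3) - 9(z + 4)^(-2)
Step 3: This finite sum is the Laurent series of f about z = -4.
Step 4: Coefficient of (z + 4)^(-3) = -9*(-4) - 15 = 21

21


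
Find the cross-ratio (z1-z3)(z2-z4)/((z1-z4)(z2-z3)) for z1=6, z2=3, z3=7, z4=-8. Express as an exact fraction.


Step 1: (z1-z3)(z2-z4) = (-1) * 11 = -11
Step 2: (z1-z4)(z2-z3) = 14 * (-4) = -56
Step 3: Cross-ratio = 11/56 = 11/56

11/56


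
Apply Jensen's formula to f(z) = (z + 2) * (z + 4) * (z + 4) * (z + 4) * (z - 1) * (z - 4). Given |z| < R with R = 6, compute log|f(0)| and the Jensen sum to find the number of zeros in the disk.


Jensen's formula: (1/2pi)*integral log|f(Re^it)|dt = log|f(0)| + sum_{|a_k|<R} log(R/|a_k|)
Step 1: f(0) = 2 * 4 * 4 * 4 * (-1) * (-4) = 512
Step 2: log|f(0)| = log|-2| + log|-4| + log|-4| + log|-4| + log|1| + log|4| = 6.2383
Step 3: Zeros inside |z| < 6: -2, -4, -4, -4, 1, 4
Step 4: Jensen sum = log(6/2) + log(6/4) + log(6/4) + log(6/4) + log(6/1) + log(6/4) = 4.5122
Step 5: n(R) = number of terms in the Jensen sum = count of zeros inside |z| < 6 = 6

6


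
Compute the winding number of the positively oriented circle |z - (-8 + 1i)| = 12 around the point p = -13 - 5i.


Step 1: Center c = (-8, 1), radius = 12
Step 2: |p - c|^2 = (-5)^2 + (-6)^2 = 61
Step 3: r^2 = 144
Step 4: |p-c| < r so winding number = 1

1


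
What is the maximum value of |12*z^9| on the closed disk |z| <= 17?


Step 1: On |z| = 17, |f(z)| = 12 * |z|^9 = 12 * 17^9
Step 2: By maximum modulus principle, maximum is on boundary.
Step 3: Maximum = 12 * 118587876497 = 1423054517964

1423054517964


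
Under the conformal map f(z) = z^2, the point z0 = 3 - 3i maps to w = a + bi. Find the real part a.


Step 1: z0 = 3 - 3i
Step 2: z0^2 = 3^2 - (-3)^2 - 18i
Step 3: real part = 9 - 9 = 0

0


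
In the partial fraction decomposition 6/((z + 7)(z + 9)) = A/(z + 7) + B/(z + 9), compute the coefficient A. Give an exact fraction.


Step 1: Multiply both sides by (z + 7) and set z = -7
Step 2: A = 6 / (-7 + 9)
Step 3: A = 6 / 2
Step 4: A = 3

3


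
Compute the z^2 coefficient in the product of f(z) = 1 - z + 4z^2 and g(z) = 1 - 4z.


Step 1: z^2 term in f*g comes from: (1)*(0) + (-z)*(-4z) + (4z^2)*(1)
Step 2: = 0 + 4 + 4
Step 3: = 8

8


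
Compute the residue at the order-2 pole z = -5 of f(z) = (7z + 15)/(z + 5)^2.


Step 1: Pole of order 2 at z = -5
Step 2: Res = lim d/dz [(z + 5)^2 * f(z)] as z -> -5
Step 3: (z + 5)^2 * f(z) = 7z + 15
Step 4: d/dz[7z + 15] = 7

7


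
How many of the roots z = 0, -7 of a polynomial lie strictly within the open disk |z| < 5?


Step 1: Check each root:
  z = 0: |0| = 0 < 5
  z = -7: |-7| = 7 >= 5
Step 2: Count = 1

1


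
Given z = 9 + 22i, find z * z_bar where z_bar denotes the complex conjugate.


Step 1: conj(z) = 9 - 22i
Step 2: z * conj(z) = 9^2 + 22^2
Step 3: = 81 + 484 = 565

565


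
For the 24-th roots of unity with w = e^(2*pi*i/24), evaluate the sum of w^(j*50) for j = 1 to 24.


Step 1: The sum sum_{j=1}^{n} w^(k*j) equals n if n | k, else 0.
Step 2: Here n = 24, k = 50
Step 3: Does n divide k? 24 | 50 -> False
Step 4: Sum = 0

0


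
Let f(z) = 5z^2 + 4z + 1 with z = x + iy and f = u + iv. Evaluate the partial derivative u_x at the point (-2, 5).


Step 1: f(z) = 5(x+iy)^2 + 4(x+iy) + 1
Step 2: u = 5(x^2 - y^2) + 4x + 1
Step 3: u_x = 10x + 4
Step 4: At (-2, 5): u_x = -20 + 4 = -16

-16


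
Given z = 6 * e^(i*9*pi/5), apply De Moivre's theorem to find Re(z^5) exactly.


Step 1: By De Moivre's theorem, z^5 = 6^5 * e^(i*5*9*pi/5) = 7776 * (cos(9*pi) + i*sin(9*pi))
Step 2: |z|^5 = 6^5 = 7776
Step 3: Reduce the angle mod 2*pi: 9*pi - 8*pi = pi
Step 4: cos(pi) = -1
Step 5: Re(z^5) = 7776 * (-1) = -7776

-7776


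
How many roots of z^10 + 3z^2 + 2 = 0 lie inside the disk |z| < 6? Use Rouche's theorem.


Step 1: On |z| = 6 the three terms have sizes |z^10| = 6^10 = 60466176, |3z^2| = 3*6^2 = 108, |2| = 2
Step 2: The dominant term is g(z) = z^10; let h(z) = 3z^2 + 2 so f = g + h
Step 3: On |z| = 6: |g| = 60466176 and |h| <= 108 + 2 = 110
Step 4: Since 60466176 > 110, |h| < |g| on |z| = 6, so by Rouche f has the same number of zeros as g inside |z| < 6
Step 5: g(z) = z^10 has 10 zeros (all at the origin) inside |z| < 6. Answer = 10

10


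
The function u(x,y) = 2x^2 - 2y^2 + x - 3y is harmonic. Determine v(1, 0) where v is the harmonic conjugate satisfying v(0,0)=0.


Step 1: v_x = -u_y = 4y + 3
Step 2: v_y = u_x = 4x + 1
Step 3: v = 4xy + 3x + y + C
Step 4: v(0,0) = 0 => C = 0
Step 5: v(1, 0) = 3

3


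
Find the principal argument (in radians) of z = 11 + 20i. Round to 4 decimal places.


Step 1: z = 11 + 20i
Step 2: arg(z) = atan2(20, 11)
Step 3: arg(z) = 1.068

1.068


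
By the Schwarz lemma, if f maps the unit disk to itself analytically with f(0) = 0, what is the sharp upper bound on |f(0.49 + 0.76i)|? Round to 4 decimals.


Step 1: Schwarz lemma: if f: D -> D is analytic with f(0) = 0, then |f(z)| <= |z| for all z in D, and this is sharp (f(z) = z).
Step 2: |z0|^2 = 0.49^2 + 0.76^2 = 0.8177
Step 3: |z0| = sqrt(0.8177) = 0.904268
Step 4: Best bound = |z0| = 0.9043

0.9043


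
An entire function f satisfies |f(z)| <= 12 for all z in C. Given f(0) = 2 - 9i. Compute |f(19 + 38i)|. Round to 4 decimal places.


Step 1: By Liouville's theorem, a bounded entire function is constant.
Step 2: f(z) = f(0) = 2 - 9i for all z.
Step 3: |f(w)| = |2 - 9i| = sqrt(4 + 81)
Step 4: = 9.2195

9.2195


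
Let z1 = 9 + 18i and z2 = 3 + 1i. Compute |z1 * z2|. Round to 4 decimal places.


Step 1: |z1| = sqrt(9^2 + 18^2) = sqrt(405)
Step 2: |z2| = sqrt(3^2 + 1^2) = sqrt(10)
Step 3: |z1*z2| = |z1|*|z2| = sqrt(405) * sqrt(10) = sqrt(405 * 10) = sqrt(4050)
Step 4: = 63.6396

63.6396


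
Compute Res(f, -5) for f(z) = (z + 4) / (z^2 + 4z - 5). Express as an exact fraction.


Step 1: Q(z) = z^2 + 4z - 5 = (z + 5)(z - 1)
Step 2: Q'(z) = 2z + 4
Step 3: Q'(-5) = -6, P(-5) = -1
Step 4: Res = P(-5)/Q'(-5) = -1/(-6) = 1/6

1/6


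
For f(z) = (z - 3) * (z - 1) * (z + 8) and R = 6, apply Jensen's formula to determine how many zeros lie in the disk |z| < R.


Jensen's formula: (1/2pi)*integral log|f(Re^it)|dt = log|f(0)| + sum_{|a_k|<R} log(R/|a_k|)
Step 1: f(0) = (-3) * (-1) * 8 = 24
Step 2: log|f(0)| = log|3| + log|1| + log|-8| = 3.1781
Step 3: Zeros inside |z| < 6: 3, 1
Step 4: Jensen sum = log(6/3) + log(6/1) = 2.4849
Step 5: n(R) = number of terms in the Jensen sum = count of zeros inside |z| < 6 = 2

2


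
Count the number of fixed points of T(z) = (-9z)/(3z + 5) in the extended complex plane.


Step 1: Fixed points satisfy T(z) = z
Step 2: 3z^2 + 14z = 0
Step 3: Discriminant = 14^2 - 4*3*0 = 196
Step 4: Number of fixed points = 2

2


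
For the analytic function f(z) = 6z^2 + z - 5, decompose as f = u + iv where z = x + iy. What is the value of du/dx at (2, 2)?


Step 1: f(z) = 6(x+iy)^2 + (x+iy) - 5
Step 2: u = 6(x^2 - y^2) + x - 5
Step 3: u_x = 12x + 1
Step 4: At (2, 2): u_x = 24 + 1 = 25

25


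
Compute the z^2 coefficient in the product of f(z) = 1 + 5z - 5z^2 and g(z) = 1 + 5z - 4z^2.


Step 1: z^2 term in f*g comes from: (1)*(-4z^2) + (5z)*(5z) + (-5z^2)*(1)
Step 2: = -4 + 25 - 5
Step 3: = 16

16


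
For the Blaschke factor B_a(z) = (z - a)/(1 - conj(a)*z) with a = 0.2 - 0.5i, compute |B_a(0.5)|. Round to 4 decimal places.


Step 1: Numerator z0 - a = 0.5 - (0.2 - 0.5i) = 0.3 + 0.5i
Step 2: Denominator 1 - conj(a)*z0 = 1 - (0.2 + 0.5i)*0.5 = 0.9 - 0.25i
Step 3: |z0 - a|^2 = 0.3^2 + 0.5^2 = 0.34; |1 - conj(a)*z0|^2 = 0.9^2 + (-0.25)^2 = 0.8725
Step 4: |B_a(0.5)| = sqrt(0.34 / 0.8725) = sqrt(0.389685)
Step 5: = 0.6242

0.6242


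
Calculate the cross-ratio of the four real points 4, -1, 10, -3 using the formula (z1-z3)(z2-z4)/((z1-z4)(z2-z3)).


Step 1: (z1-z3)(z2-z4) = (-6) * 2 = -12
Step 2: (z1-z4)(z2-z3) = 7 * (-11) = -77
Step 3: Cross-ratio = 12/77 = 12/77

12/77


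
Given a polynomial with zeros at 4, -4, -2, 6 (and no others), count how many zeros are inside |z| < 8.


Step 1: Check each root:
  z = 4: |4| = 4 < 8
  z = -4: |-4| = 4 < 8
  z = -2: |-2| = 2 < 8
  z = 6: |6| = 6 < 8
Step 2: Count = 4

4


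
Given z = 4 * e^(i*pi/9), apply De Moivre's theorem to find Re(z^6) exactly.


Step 1: By De Moivre's theorem, z^6 = 4^6 * e^(i*6*pi/9) = 4096 * (cos(2*pi/3) + i*sin(2*pi/3))
Step 2: |z|^6 = 4^6 = 4096
Step 3: The angle 2*pi/3 already lies in [0, 2*pi)
Step 4: cos(2*pi/3) = -1/2
Step 5: Re(z^6) = 4096 * (-1/2) = -2048

-2048


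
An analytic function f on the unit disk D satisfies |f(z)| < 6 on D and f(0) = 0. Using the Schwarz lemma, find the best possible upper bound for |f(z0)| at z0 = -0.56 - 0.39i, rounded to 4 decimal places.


Step 1: g = f/6 maps D -> D with g(0) = 0, so by the Schwarz lemma |g(z)| <= |z|, i.e. |f(z)| <= 6|z|; this is sharp (f(z) = 6z).
Step 2: |z0|^2 = (-0.56)^2 + (-0.39)^2 = 0.4657
Step 3: |z0| = sqrt(0.4657) = 0.682422
Step 4: Best bound = 6 * |z0| = 6 * 0.682422 = 4.0945

4.0945


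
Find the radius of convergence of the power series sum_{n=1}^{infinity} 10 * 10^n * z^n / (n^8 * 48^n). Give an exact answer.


Step 1: General term a_n = 10 * 10^n / (n^8 * 48^n)
Step 2: By the root test, |a_n|^(1/n) = 10^(1/n) * 10 / (n^(8/n) * 48) -> 10/48 as n -> infinity (since 10^(1/n) -> 1 and n^(8/n) -> 1)
Step 3: R = 1/lim|a_n|^(1/n) = 48/10 = 24/5

24/5


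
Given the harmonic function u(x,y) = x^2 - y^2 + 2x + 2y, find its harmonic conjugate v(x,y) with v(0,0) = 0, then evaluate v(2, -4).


Step 1: v_x = -u_y = 2y - 2
Step 2: v_y = u_x = 2x + 2
Step 3: v = 2xy - 2x + 2y + C
Step 4: v(0,0) = 0 => C = 0
Step 5: v(2, -4) = -28

-28


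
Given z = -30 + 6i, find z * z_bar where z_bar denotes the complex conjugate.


Step 1: conj(z) = -30 - 6i
Step 2: z * conj(z) = (-30)^2 + 6^2
Step 3: = 900 + 36 = 936

936


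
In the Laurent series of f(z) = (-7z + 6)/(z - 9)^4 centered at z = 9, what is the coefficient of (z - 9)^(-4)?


Step 1: Write the numerator in powers of (z - 9): -7z + 6 = -7(z - 9) + (-7*9 + 6) = -7(z - 9) - 57
Step 2: Divide by (z - 9)^4: f(z) = -57(z - 9)^(-4) - 7(z - 9)^(-3)
Step 3: This finite sum is the Laurent series of f about z = 9.
Step 4: Coefficient of (z - 9)^(-4) = -7*9 + 6 = -57

-57


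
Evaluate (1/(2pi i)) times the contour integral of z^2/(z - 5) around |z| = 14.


Step 1: f(z) = z^2, a = 5 is inside |z| = 14
Step 2: By Cauchy integral formula: (1/(2pi*i)) * integral = f(a)
Step 3: f(5) = 5^2 = 25

25


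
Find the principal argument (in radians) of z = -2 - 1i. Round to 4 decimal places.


Step 1: z = -2 - 1i
Step 2: arg(z) = atan2(-1, -2)
Step 3: arg(z) = -2.6779

-2.6779


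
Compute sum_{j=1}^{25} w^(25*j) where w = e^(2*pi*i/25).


Step 1: The sum sum_{j=1}^{n} w^(k*j) equals n if n | k, else 0.
Step 2: Here n = 25, k = 25
Step 3: Does n divide k? 25 | 25 -> True
Step 4: Sum = 25

25


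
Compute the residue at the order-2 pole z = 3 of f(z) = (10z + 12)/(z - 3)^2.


Step 1: Pole of order 2 at z = 3
Step 2: Res = lim d/dz [(z - 3)^2 * f(z)] as z -> 3
Step 3: (z - 3)^2 * f(z) = 10z + 12
Step 4: d/dz[10z + 12] = 10

10


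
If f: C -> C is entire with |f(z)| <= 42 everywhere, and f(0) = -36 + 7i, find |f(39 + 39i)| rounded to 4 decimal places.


Step 1: By Liouville's theorem, a bounded entire function is constant.
Step 2: f(z) = f(0) = -36 + 7i for all z.
Step 3: |f(w)| = |-36 + 7i| = sqrt(1296 + 49)
Step 4: = 36.6742

36.6742


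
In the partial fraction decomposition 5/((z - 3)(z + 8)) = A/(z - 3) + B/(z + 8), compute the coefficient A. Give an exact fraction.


Step 1: Multiply both sides by (z - 3) and set z = 3
Step 2: A = 5 / (3 + 8)
Step 3: A = 5 / 11
Step 4: A = 5/11

5/11


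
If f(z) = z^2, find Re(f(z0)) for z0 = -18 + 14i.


Step 1: z0 = -18 + 14i
Step 2: z0^2 = (-18)^2 - 14^2 - 504i
Step 3: real part = 324 - 196 = 128

128


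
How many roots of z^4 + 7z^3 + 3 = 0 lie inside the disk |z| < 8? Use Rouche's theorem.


Step 1: On |z| = 8 the three terms have sizes |z^4| = 8^4 = 4096, |7z^3| = 7*8^3 = 3584, |3| = 3
Step 2: The dominant term is g(z) = z^4; let h(z) = 7z^3 + 3 so f = g + h
Step 3: On |z| = 8: |g| = 4096 and |h| <= 3584 + 3 = 3587
Step 4: Since 4096 > 3587, |h| < |g| on |z| = 8, so by Rouche f has the same number of zeros as g inside |z| < 8
Step 5: g(z) = z^4 has 4 zeros (all at the origin) inside |z| < 8. Answer = 4

4


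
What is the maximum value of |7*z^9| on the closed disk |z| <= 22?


Step 1: On |z| = 22, |f(z)| = 7 * |z|^9 = 7 * 22^9
Step 2: By maximum modulus principle, maximum is on boundary.
Step 3: Maximum = 7 * 1207269217792 = 8450884524544

8450884524544


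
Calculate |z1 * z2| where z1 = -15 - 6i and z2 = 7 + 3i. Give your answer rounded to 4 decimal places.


Step 1: |z1| = sqrt((-15)^2 + (-6)^2) = sqrt(261)
Step 2: |z2| = sqrt(7^2 + 3^2) = sqrt(58)
Step 3: |z1*z2| = |z1|*|z2| = sqrt(261) * sqrt(58) = sqrt(261 * 58) = sqrt(15138)
Step 4: = 123.0366

123.0366


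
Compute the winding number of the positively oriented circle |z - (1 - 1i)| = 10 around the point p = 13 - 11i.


Step 1: Center c = (1, -1), radius = 10
Step 2: |p - c|^2 = 12^2 + (-10)^2 = 244
Step 3: r^2 = 100
Step 4: |p-c| > r so winding number = 0

0


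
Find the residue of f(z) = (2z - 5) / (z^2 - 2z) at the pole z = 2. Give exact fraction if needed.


Step 1: Q(z) = z^2 - 2z = (z - 2)(z)
Step 2: Q'(z) = 2z - 2
Step 3: Q'(2) = 2, P(2) = -1
Step 4: Res = P(2)/Q'(2) = -1/2 = -1/2

-1/2


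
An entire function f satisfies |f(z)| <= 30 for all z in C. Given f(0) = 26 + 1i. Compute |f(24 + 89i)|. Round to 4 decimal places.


Step 1: By Liouville's theorem, a bounded entire function is constant.
Step 2: f(z) = f(0) = 26 + 1i for all z.
Step 3: |f(w)| = |26 + 1i| = sqrt(676 + 1)
Step 4: = 26.0192

26.0192


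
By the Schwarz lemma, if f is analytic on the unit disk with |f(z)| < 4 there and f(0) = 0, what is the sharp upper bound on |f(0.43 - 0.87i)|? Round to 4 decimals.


Step 1: g = f/4 maps D -> D with g(0) = 0, so by the Schwarz lemma |g(z)| <= |z|, i.e. |f(z)| <= 4|z|; this is sharp (f(z) = 4z).
Step 2: |z0|^2 = 0.43^2 + (-0.87)^2 = 0.9418
Step 3: |z0| = sqrt(0.9418) = 0.970464
Step 4: Best bound = 4 * |z0| = 4 * 0.970464 = 3.8819

3.8819


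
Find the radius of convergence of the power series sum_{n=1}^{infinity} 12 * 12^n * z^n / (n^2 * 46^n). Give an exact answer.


Step 1: General term a_n = 12 * 12^n / (n^2 * 46^n)
Step 2: By the root test, |a_n|^(1/n) = 12^(1/n) * 12 / (n^(2/n) * 46) -> 12/46 as n -> infinity (since 12^(1/n) -> 1 and n^(2/n) -> 1)
Step 3: R = 1/lim|a_n|^(1/n) = 46/12 = 23/6

23/6


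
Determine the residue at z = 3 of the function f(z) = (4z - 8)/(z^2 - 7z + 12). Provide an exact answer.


Step 1: Q(z) = z^2 - 7z + 12 = (z - 3)(z - 4)
Step 2: Q'(z) = 2z - 7
Step 3: Q'(3) = -1, P(3) = 4
Step 4: Res = P(3)/Q'(3) = 4/(-1) = -4

-4


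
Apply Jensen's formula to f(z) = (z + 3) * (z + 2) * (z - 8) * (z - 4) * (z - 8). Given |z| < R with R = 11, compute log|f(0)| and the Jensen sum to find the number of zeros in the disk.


Jensen's formula: (1/2pi)*integral log|f(Re^it)|dt = log|f(0)| + sum_{|a_k|<R} log(R/|a_k|)
Step 1: f(0) = 3 * 2 * (-8) * (-4) * (-8) = -1536
Step 2: log|f(0)| = log|-3| + log|-2| + log|8| + log|4| + log|8| = 7.3369
Step 3: Zeros inside |z| < 11: -3, -2, 8, 4, 8
Step 4: Jensen sum = log(11/3) + log(11/2) + log(11/8) + log(11/4) + log(11/8) = 4.6525
Step 5: n(R) = number of terms in the Jensen sum = count of zeros inside |z| < 11 = 5

5


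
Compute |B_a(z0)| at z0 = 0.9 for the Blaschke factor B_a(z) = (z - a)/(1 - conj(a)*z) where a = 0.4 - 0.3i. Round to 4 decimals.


Step 1: Numerator z0 - a = 0.9 - (0.4 - 0.3i) = 0.5 + 0.3i
Step 2: Denominator 1 - conj(a)*z0 = 1 - (0.4 + 0.3i)*0.9 = 0.64 - 0.27i
Step 3: |z0 - a|^2 = 0.5^2 + 0.3^2 = 0.34; |1 - conj(a)*z0|^2 = 0.64^2 + (-0.27)^2 = 0.4825
Step 4: |B_a(0.9)| = sqrt(0.34 / 0.4825) = sqrt(0.704663)
Step 5: = 0.8394

0.8394


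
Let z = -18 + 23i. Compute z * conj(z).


Step 1: conj(z) = -18 - 23i
Step 2: z * conj(z) = (-18)^2 + 23^2
Step 3: = 324 + 529 = 853

853


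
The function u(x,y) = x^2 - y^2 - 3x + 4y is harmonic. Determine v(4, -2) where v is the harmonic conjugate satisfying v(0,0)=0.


Step 1: v_x = -u_y = 2y - 4
Step 2: v_y = u_x = 2x - 3
Step 3: v = 2xy - 4x - 3y + C
Step 4: v(0,0) = 0 => C = 0
Step 5: v(4, -2) = -26

-26


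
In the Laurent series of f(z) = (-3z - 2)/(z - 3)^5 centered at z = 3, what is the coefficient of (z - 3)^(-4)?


Step 1: Write the numerator in powers of (z - 3): -3z - 2 = -3(z - 3) + (-3*3 - 2) = -3(z - 3) - 11
Step 2: Divide by (z - 3)^5: f(z) = -11(z - 3)^(-5) - 3(z - 3)^(-4)
Step 3: This finite sum is the Laurent series of f about z = 3.
Step 4: Coefficient of (z - 3)^(-4) = coefficient of (z - 3) in the re-centred numerator = -3

-3


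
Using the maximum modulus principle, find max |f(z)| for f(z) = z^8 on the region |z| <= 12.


Step 1: On |z| = 12, |f(z)| = |z|^8 = 12^8
Step 2: By maximum modulus principle, maximum is on boundary.
Step 3: Maximum = 429981696 = 429981696

429981696


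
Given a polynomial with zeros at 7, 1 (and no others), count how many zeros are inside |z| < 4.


Step 1: Check each root:
  z = 7: |7| = 7 >= 4
  z = 1: |1| = 1 < 4
Step 2: Count = 1

1


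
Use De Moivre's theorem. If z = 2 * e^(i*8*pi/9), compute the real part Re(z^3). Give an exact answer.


Step 1: By De Moivre's theorem, z^3 = 2^3 * e^(i*3*8*pi/9) = 8 * (cos(8*pi/3) + i*sin(8*pi/3))
Step 2: |z|^3 = 2^3 = 8
Step 3: Reduce the angle mod 2*pi: 8*pi/3 - 2*pi = 2*pi/3
Step 4: cos(2*pi/3) = -1/2
Step 5: Re(z^3) = 8 * (-1/2) = -4

-4


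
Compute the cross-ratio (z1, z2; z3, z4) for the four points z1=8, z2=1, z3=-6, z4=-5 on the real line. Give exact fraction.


Step 1: (z1-z3)(z2-z4) = 14 * 6 = 84
Step 2: (z1-z4)(z2-z3) = 13 * 7 = 91
Step 3: Cross-ratio = 84/91 = 12/13

12/13


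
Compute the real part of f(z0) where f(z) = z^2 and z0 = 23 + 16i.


Step 1: z0 = 23 + 16i
Step 2: z0^2 = 23^2 - 16^2 + 736i
Step 3: real part = 529 - 256 = 273

273


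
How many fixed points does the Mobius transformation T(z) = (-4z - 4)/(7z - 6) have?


Step 1: Fixed points satisfy T(z) = z
Step 2: 7z^2 - 2z + 4 = 0
Step 3: Discriminant = (-2)^2 - 4*7*4 = -108
Step 4: Number of fixed points = 2

2


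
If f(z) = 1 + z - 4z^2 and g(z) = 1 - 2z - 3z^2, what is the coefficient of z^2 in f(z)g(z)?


Step 1: z^2 term in f*g comes from: (1)*(-3z^2) + (z)*(-2z) + (-4z^2)*(1)
Step 2: = -3 - 2 - 4
Step 3: = -9

-9


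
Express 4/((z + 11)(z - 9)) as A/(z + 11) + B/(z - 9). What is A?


Step 1: Multiply both sides by (z + 11) and set z = -11
Step 2: A = 4 / (-11 - 9)
Step 3: A = 4 / (-20)
Step 4: A = -1/5

-1/5


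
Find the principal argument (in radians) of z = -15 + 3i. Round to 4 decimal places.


Step 1: z = -15 + 3i
Step 2: arg(z) = atan2(3, -15)
Step 3: arg(z) = 2.9442

2.9442


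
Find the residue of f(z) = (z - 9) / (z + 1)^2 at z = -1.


Step 1: Pole of order 2 at z = -1
Step 2: Res = lim d/dz [(z + 1)^2 * f(z)] as z -> -1
Step 3: (z + 1)^2 * f(z) = z - 9
Step 4: d/dz[z - 9] = 1

1


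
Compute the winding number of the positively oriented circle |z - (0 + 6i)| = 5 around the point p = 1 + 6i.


Step 1: Center c = (0, 6), radius = 5
Step 2: |p - c|^2 = 1^2 + 0^2 = 1
Step 3: r^2 = 25
Step 4: |p-c| < r so winding number = 1

1


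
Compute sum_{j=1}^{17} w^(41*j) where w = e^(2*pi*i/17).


Step 1: The sum sum_{j=1}^{n} w^(k*j) equals n if n | k, else 0.
Step 2: Here n = 17, k = 41
Step 3: Does n divide k? 17 | 41 -> False
Step 4: Sum = 0

0


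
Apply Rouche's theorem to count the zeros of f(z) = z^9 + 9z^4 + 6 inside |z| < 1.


Step 1: On |z| = 1 the three terms have sizes |z^9| = 1^9 = 1, |9z^4| = 9*1^4 = 9, |6| = 6
Step 2: The dominant term is g(z) = 9z^4; let h(z) = z^9 + 6 so f = g + h
Step 3: On |z| = 1: |g| = 9 and |h| <= 1 + 6 = 7
Step 4: Since 9 > 7, |h| < |g| on |z| = 1, so by Rouche f has the same number of zeros as g inside |z| < 1
Step 5: g(z) = 9z^4 has 4 zeros (at the origin, multiplicity 4) inside |z| < 1. Answer = 4

4


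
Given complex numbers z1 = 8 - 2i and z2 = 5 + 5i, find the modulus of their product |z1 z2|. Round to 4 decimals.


Step 1: |z1| = sqrt(8^2 + (-2)^2) = sqrt(68)
Step 2: |z2| = sqrt(5^2 + 5^2) = sqrt(50)
Step 3: |z1*z2| = |z1|*|z2| = sqrt(68) * sqrt(50) = sqrt(68 * 50) = sqrt(3400)
Step 4: = 58.3095

58.3095


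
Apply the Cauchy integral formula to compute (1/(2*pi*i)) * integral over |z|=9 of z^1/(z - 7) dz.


Step 1: f(z) = z^1, a = 7 is inside |z| = 9
Step 2: By Cauchy integral formula: (1/(2pi*i)) * integral = f(a)
Step 3: f(7) = 7^1 = 7

7


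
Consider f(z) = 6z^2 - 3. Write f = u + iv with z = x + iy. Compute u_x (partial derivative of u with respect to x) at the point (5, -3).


Step 1: f(z) = 6(x+iy)^2 - 3
Step 2: u = 6(x^2 - y^2) - 3
Step 3: u_x = 12x + 0
Step 4: At (5, -3): u_x = 60 + 0 = 60

60


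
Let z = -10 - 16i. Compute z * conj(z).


Step 1: conj(z) = -10 + 16i
Step 2: z * conj(z) = (-10)^2 + (-16)^2
Step 3: = 100 + 256 = 356

356


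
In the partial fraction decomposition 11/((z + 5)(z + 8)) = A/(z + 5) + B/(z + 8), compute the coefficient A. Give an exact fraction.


Step 1: Multiply both sides by (z + 5) and set z = -5
Step 2: A = 11 / (-5 + 8)
Step 3: A = 11 / 3
Step 4: A = 11/3

11/3


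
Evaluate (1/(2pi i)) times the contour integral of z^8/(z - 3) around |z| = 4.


Step 1: f(z) = z^8, a = 3 is inside |z| = 4
Step 2: By Cauchy integral formula: (1/(2pi*i)) * integral = f(a)
Step 3: f(3) = 3^8 = 6561

6561


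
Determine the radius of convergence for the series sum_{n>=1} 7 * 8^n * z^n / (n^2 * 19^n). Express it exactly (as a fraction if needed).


Step 1: General term a_n = 7 * 8^n / (n^2 * 19^n)
Step 2: By the root test, |a_n|^(1/n) = 7^(1/n) * 8 / (n^(2/n) * 19) -> 8/19 as n -> infinity (since 7^(1/n) -> 1 and n^(2/n) -> 1)
Step 3: R = 1/lim|a_n|^(1/n) = 19/8

19/8


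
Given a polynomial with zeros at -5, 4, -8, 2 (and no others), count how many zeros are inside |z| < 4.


Step 1: Check each root:
  z = -5: |-5| = 5 >= 4
  z = 4: |4| = 4 >= 4
  z = -8: |-8| = 8 >= 4
  z = 2: |2| = 2 < 4
Step 2: Count = 1

1


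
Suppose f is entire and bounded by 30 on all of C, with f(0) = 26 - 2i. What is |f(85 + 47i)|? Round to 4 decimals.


Step 1: By Liouville's theorem, a bounded entire function is constant.
Step 2: f(z) = f(0) = 26 - 2i for all z.
Step 3: |f(w)| = |26 - 2i| = sqrt(676 + 4)
Step 4: = 26.0768

26.0768


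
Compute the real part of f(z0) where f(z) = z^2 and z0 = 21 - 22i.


Step 1: z0 = 21 - 22i
Step 2: z0^2 = 21^2 - (-22)^2 - 924i
Step 3: real part = 441 - 484 = -43

-43


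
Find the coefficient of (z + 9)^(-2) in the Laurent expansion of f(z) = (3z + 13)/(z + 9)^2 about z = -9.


Step 1: Write the numerator in powers of (z + 9): 3z + 13 = 3(z + 9) + (3*(-9) + 13) = 3(z + 9) - 14
Step 2: Divide by (z + 9)^2: f(z) = -14(z + 9)^(-2) + 3(z + 9)^(-1)
Step 3: This finite sum is the Laurent series of f about z = -9.
Step 4: Coefficient of (z + 9)^(-2) = 3*(-9) + 13 = -14

-14


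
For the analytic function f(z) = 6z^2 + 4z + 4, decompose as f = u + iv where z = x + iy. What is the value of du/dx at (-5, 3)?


Step 1: f(z) = 6(x+iy)^2 + 4(x+iy) + 4
Step 2: u = 6(x^2 - y^2) + 4x + 4
Step 3: u_x = 12x + 4
Step 4: At (-5, 3): u_x = -60 + 4 = -56

-56


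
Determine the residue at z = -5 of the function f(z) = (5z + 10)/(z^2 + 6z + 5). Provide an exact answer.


Step 1: Q(z) = z^2 + 6z + 5 = (z + 5)(z + 1)
Step 2: Q'(z) = 2z + 6
Step 3: Q'(-5) = -4, P(-5) = -15
Step 4: Res = P(-5)/Q'(-5) = -15/(-4) = 15/4

15/4


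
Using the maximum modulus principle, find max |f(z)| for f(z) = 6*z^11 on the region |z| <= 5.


Step 1: On |z| = 5, |f(z)| = 6 * |z|^11 = 6 * 5^11
Step 2: By maximum modulus principle, maximum is on boundary.
Step 3: Maximum = 6 * 48828125 = 292968750

292968750


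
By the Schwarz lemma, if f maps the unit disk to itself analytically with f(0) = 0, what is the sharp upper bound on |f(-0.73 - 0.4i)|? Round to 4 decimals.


Step 1: Schwarz lemma: if f: D -> D is analytic with f(0) = 0, then |f(z)| <= |z| for all z in D, and this is sharp (f(z) = z).
Step 2: |z0|^2 = (-0.73)^2 + (-0.4)^2 = 0.6929
Step 3: |z0| = sqrt(0.6929) = 0.832406
Step 4: Best bound = |z0| = 0.8324

0.8324


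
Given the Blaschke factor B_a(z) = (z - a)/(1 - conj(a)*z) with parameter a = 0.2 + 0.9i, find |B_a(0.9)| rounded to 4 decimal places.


Step 1: Numerator z0 - a = 0.9 - (0.2 + 0.9i) = 0.7 - 0.9i
Step 2: Denominator 1 - conj(a)*z0 = 1 - (0.2 - 0.9i)*0.9 = 0.82 + 0.81i
Step 3: |z0 - a|^2 = 0.7^2 + (-0.9)^2 = 1.3; |1 - conj(a)*z0|^2 = 0.82^2 + 0.81^2 = 1.3285
Step 4: |B_a(0.9)| = sqrt(1.3 / 1.3285) = sqrt(0.978547)
Step 5: = 0.9892

0.9892


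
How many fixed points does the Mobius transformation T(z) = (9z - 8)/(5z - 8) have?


Step 1: Fixed points satisfy T(z) = z
Step 2: 5z^2 - 17z + 8 = 0
Step 3: Discriminant = (-17)^2 - 4*5*8 = 129
Step 4: Number of fixed points = 2

2


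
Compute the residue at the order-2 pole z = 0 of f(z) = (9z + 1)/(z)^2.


Step 1: Pole of order 2 at z = 0
Step 2: Res = lim d/dz [(z)^2 * f(z)] as z -> 0
Step 3: (z)^2 * f(z) = 9z + 1
Step 4: d/dz[9z + 1] = 9

9


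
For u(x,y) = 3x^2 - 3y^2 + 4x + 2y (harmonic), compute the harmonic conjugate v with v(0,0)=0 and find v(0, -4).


Step 1: v_x = -u_y = 6y - 2
Step 2: v_y = u_x = 6x + 4
Step 3: v = 6xy - 2x + 4y + C
Step 4: v(0,0) = 0 => C = 0
Step 5: v(0, -4) = -16

-16


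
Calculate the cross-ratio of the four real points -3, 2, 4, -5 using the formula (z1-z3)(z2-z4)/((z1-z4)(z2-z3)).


Step 1: (z1-z3)(z2-z4) = (-7) * 7 = -49
Step 2: (z1-z4)(z2-z3) = 2 * (-2) = -4
Step 3: Cross-ratio = 49/4 = 49/4

49/4


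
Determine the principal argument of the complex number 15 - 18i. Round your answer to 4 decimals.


Step 1: z = 15 - 18i
Step 2: arg(z) = atan2(-18, 15)
Step 3: arg(z) = -0.8761

-0.8761


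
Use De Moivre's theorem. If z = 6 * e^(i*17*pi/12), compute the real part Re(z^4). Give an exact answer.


Step 1: By De Moivre's theorem, z^4 = 6^4 * e^(i*4*17*pi/12) = 1296 * (cos(17*pi/3) + i*sin(17*pi/3))
Step 2: |z|^4 = 6^4 = 1296
Step 3: Reduce the angle mod 2*pi: 17*pi/3 - 4*pi = 5*pi/3
Step 4: cos(5*pi/3) = 1/2
Step 5: Re(z^4) = 1296 * 1/2 = 648

648


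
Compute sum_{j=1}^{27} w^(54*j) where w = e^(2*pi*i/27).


Step 1: The sum sum_{j=1}^{n} w^(k*j) equals n if n | k, else 0.
Step 2: Here n = 27, k = 54
Step 3: Does n divide k? 27 | 54 -> True
Step 4: Sum = 27

27


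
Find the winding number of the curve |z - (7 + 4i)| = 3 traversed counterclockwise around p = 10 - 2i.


Step 1: Center c = (7, 4), radius = 3
Step 2: |p - c|^2 = 3^2 + (-6)^2 = 45
Step 3: r^2 = 9
Step 4: |p-c| > r so winding number = 0

0


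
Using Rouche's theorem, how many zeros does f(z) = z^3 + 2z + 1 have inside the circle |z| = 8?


Step 1: On |z| = 8 the three terms have sizes |z^3| = 8^3 = 512, |2z| = 2*8 = 16, |1| = 1
Step 2: The dominant term is g(z) = z^3; let h(z) = 2z + 1 so f = g + h
Step 3: On |z| = 8: |g| = 512 and |h| <= 16 + 1 = 17
Step 4: Since 512 > 17, |h| < |g| on |z| = 8, so by Rouche f has the same number of zeros as g inside |z| < 8
Step 5: g(z) = z^3 has 3 zeros (all at the origin) inside |z| < 8. Answer = 3

3


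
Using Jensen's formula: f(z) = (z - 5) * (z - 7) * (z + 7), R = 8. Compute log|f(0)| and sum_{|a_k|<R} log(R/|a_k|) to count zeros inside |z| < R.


Jensen's formula: (1/2pi)*integral log|f(Re^it)|dt = log|f(0)| + sum_{|a_k|<R} log(R/|a_k|)
Step 1: f(0) = (-5) * (-7) * 7 = 245
Step 2: log|f(0)| = log|5| + log|7| + log|-7| = 5.5013
Step 3: Zeros inside |z| < 8: 5, 7, -7
Step 4: Jensen sum = log(8/5) + log(8/7) + log(8/7) = 0.7371
Step 5: n(R) = number of terms in the Jensen sum = count of zeros inside |z| < 8 = 3

3


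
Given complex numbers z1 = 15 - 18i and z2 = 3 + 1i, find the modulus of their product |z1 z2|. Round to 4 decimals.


Step 1: |z1| = sqrt(15^2 + (-18)^2) = sqrt(549)
Step 2: |z2| = sqrt(3^2 + 1^2) = sqrt(10)
Step 3: |z1*z2| = |z1|*|z2| = sqrt(549) * sqrt(10) = sqrt(549 * 10) = sqrt(5490)
Step 4: = 74.0945

74.0945


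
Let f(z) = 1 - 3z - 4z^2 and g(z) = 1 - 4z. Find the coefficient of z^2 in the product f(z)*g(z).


Step 1: z^2 term in f*g comes from: (1)*(0) + (-3z)*(-4z) + (-4z^2)*(1)
Step 2: = 0 + 12 - 4
Step 3: = 8

8


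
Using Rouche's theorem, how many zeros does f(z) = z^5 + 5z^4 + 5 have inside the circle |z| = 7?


Step 1: On |z| = 7 the three terms have sizes |z^5| = 7^5 = 16807, |5z^4| = 5*7^4 = 12005, |5| = 5
Step 2: The dominant term is g(z) = z^5; let h(z) = 5z^4 + 5 so f = g + h
Step 3: On |z| = 7: |g| = 16807 and |h| <= 12005 + 5 = 12010
Step 4: Since 16807 > 12010, |h| < |g| on |z| = 7, so by Rouche f has the same number of zeros as g inside |z| < 7
Step 5: g(z) = z^5 has 5 zeros (all at the origin) inside |z| < 7. Answer = 5

5


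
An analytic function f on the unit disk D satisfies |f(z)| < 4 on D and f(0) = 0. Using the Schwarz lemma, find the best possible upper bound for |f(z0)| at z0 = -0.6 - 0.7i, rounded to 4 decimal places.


Step 1: g = f/4 maps D -> D with g(0) = 0, so by the Schwarz lemma |g(z)| <= |z|, i.e. |f(z)| <= 4|z|; this is sharp (f(z) = 4z).
Step 2: |z0|^2 = (-0.6)^2 + (-0.7)^2 = 0.85
Step 3: |z0| = sqrt(0.85) = 0.921954
Step 4: Best bound = 4 * |z0| = 4 * 0.921954 = 3.6878

3.6878


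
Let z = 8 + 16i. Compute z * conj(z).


Step 1: conj(z) = 8 - 16i
Step 2: z * conj(z) = 8^2 + 16^2
Step 3: = 64 + 256 = 320

320


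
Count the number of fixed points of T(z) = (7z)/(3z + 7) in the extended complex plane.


Step 1: Fixed points satisfy T(z) = z
Step 2: 3z^2 = 0
Step 3: Discriminant = 0^2 - 4*3*0 = 0
Step 4: Number of fixed points = 1

1


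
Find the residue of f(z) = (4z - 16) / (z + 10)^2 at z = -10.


Step 1: Pole of order 2 at z = -10
Step 2: Res = lim d/dz [(z + 10)^2 * f(z)] as z -> -10
Step 3: (z + 10)^2 * f(z) = 4z - 16
Step 4: d/dz[4z - 16] = 4

4


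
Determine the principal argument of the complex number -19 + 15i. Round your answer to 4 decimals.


Step 1: z = -19 + 15i
Step 2: arg(z) = atan2(15, -19)
Step 3: arg(z) = 2.4733

2.4733


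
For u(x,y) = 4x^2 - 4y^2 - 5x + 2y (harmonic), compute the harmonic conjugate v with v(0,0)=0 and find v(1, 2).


Step 1: v_x = -u_y = 8y - 2
Step 2: v_y = u_x = 8x - 5
Step 3: v = 8xy - 2x - 5y + C
Step 4: v(0,0) = 0 => C = 0
Step 5: v(1, 2) = 4

4


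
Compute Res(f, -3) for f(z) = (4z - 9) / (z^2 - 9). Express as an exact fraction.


Step 1: Q(z) = z^2 - 9 = (z + 3)(z - 3)
Step 2: Q'(z) = 2z
Step 3: Q'(-3) = -6, P(-3) = -21
Step 4: Res = P(-3)/Q'(-3) = -21/(-6) = 7/2

7/2
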